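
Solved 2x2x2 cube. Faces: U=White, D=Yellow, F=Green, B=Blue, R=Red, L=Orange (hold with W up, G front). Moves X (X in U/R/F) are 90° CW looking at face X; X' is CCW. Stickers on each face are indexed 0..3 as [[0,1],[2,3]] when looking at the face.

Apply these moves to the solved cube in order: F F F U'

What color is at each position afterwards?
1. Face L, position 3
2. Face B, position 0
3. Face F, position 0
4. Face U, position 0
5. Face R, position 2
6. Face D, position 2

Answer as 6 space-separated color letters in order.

After move 1 (F): F=GGGG U=WWOO R=WRWR D=RRYY L=OYOY
After move 2 (F): F=GGGG U=WWYY R=OROR D=WWYY L=OROR
After move 3 (F): F=GGGG U=WWRR R=YRYR D=OOYY L=OWOW
After move 4 (U'): U=WRWR F=OWGG R=GGYR B=YRBB L=BBOW
Query 1: L[3] = W
Query 2: B[0] = Y
Query 3: F[0] = O
Query 4: U[0] = W
Query 5: R[2] = Y
Query 6: D[2] = Y

Answer: W Y O W Y Y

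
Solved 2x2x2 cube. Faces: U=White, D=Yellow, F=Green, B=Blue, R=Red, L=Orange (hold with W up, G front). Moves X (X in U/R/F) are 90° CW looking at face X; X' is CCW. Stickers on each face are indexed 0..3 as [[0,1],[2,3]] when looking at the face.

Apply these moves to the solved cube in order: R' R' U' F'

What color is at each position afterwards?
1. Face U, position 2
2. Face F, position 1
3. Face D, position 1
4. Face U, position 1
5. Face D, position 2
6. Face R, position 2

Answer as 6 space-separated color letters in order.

Answer: G B O Y Y Y

Derivation:
After move 1 (R'): R=RRRR U=WBWB F=GWGW D=YGYG B=YBYB
After move 2 (R'): R=RRRR U=WYWY F=GBGB D=YWYW B=GBGB
After move 3 (U'): U=YYWW F=OOGB R=GBRR B=RRGB L=GBOO
After move 4 (F'): F=OBOG U=YYGR R=WBYR D=BOYW L=GWOW
Query 1: U[2] = G
Query 2: F[1] = B
Query 3: D[1] = O
Query 4: U[1] = Y
Query 5: D[2] = Y
Query 6: R[2] = Y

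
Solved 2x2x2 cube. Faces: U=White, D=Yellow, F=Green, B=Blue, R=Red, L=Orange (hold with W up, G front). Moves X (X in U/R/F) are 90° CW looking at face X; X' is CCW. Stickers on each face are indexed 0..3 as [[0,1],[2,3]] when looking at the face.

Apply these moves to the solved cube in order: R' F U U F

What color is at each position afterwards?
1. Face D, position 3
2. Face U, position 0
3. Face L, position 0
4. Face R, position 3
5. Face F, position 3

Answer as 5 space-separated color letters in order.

After move 1 (R'): R=RRRR U=WBWB F=GWGW D=YGYG B=YBYB
After move 2 (F): F=GGWW U=WBOO R=WRBR D=RRYG L=OYOG
After move 3 (U): U=OWOB F=WRWW R=YBBR B=OYYB L=GGOG
After move 4 (U): U=OOBW F=YBWW R=OYBR B=GGYB L=WROG
After move 5 (F): F=WYWB U=OOGR R=BYWR D=BOYG L=WROR
Query 1: D[3] = G
Query 2: U[0] = O
Query 3: L[0] = W
Query 4: R[3] = R
Query 5: F[3] = B

Answer: G O W R B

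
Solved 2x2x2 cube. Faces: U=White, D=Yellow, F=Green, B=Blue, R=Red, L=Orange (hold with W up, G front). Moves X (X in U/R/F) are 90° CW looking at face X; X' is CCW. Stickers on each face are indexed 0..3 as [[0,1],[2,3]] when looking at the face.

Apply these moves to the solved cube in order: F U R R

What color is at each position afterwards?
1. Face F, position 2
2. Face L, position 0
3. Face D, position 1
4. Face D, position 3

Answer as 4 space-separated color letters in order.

After move 1 (F): F=GGGG U=WWOO R=WRWR D=RRYY L=OYOY
After move 2 (U): U=OWOW F=WRGG R=BBWR B=OYBB L=GGOY
After move 3 (R): R=WBRB U=OROG F=WRGY D=RBYO B=WYWB
After move 4 (R): R=RWBB U=OROY F=WBGO D=RWYW B=GYRB
Query 1: F[2] = G
Query 2: L[0] = G
Query 3: D[1] = W
Query 4: D[3] = W

Answer: G G W W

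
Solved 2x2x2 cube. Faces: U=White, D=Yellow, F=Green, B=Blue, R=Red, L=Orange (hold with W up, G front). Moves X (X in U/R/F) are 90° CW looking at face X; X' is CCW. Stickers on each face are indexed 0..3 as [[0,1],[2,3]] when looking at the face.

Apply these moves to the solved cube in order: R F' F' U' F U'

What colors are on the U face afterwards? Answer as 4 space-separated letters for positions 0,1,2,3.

After move 1 (R): R=RRRR U=WGWG F=GYGY D=YBYB B=WBWB
After move 2 (F'): F=YYGG U=WGRR R=BRYR D=OOYB L=OGOW
After move 3 (F'): F=YGYG U=WGBY R=OROR D=GWYB L=OROR
After move 4 (U'): U=GYWB F=ORYG R=YGOR B=ORWB L=WBOR
After move 5 (F): F=YOGR U=GYRB R=WGBR D=OYYB L=WGOW
After move 6 (U'): U=YBGR F=WGGR R=YOBR B=WGWB L=OROW
Query: U face = YBGR

Answer: Y B G R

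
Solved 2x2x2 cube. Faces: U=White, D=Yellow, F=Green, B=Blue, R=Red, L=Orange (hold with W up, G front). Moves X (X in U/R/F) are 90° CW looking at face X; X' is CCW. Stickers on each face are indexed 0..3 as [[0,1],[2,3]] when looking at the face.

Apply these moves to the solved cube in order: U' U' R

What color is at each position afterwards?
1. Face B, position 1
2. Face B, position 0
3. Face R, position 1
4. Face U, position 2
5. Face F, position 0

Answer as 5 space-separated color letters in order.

Answer: G W O W B

Derivation:
After move 1 (U'): U=WWWW F=OOGG R=GGRR B=RRBB L=BBOO
After move 2 (U'): U=WWWW F=BBGG R=OORR B=GGBB L=RROO
After move 3 (R): R=RORO U=WBWG F=BYGY D=YBYG B=WGWB
Query 1: B[1] = G
Query 2: B[0] = W
Query 3: R[1] = O
Query 4: U[2] = W
Query 5: F[0] = B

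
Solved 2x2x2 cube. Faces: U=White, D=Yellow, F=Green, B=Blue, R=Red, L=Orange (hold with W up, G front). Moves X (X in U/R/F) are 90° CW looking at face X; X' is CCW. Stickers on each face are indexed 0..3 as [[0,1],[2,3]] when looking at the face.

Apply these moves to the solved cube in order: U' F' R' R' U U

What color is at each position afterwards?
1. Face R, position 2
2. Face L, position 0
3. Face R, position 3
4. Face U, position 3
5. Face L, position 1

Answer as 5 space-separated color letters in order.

Answer: G R Y W Y

Derivation:
After move 1 (U'): U=WWWW F=OOGG R=GGRR B=RRBB L=BBOO
After move 2 (F'): F=OGOG U=WWGR R=YGYR D=BOYY L=BWOW
After move 3 (R'): R=GRYY U=WBGR F=OWOR D=BGYG B=YROB
After move 4 (R'): R=RYGY U=WOGY F=OBOR D=BWYR B=GRGB
After move 5 (U): U=GWYO F=RYOR R=GRGY B=BWGB L=OBOW
After move 6 (U): U=YGOW F=GROR R=BWGY B=OBGB L=RYOW
Query 1: R[2] = G
Query 2: L[0] = R
Query 3: R[3] = Y
Query 4: U[3] = W
Query 5: L[1] = Y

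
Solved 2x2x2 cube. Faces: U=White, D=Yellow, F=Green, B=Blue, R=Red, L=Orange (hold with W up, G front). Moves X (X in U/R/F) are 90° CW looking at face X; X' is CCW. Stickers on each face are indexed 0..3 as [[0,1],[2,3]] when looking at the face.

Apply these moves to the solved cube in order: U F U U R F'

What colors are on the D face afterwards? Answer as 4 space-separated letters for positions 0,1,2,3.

After move 1 (U): U=WWWW F=RRGG R=BBRR B=OOBB L=GGOO
After move 2 (F): F=GRGR U=WWOG R=WBWR D=RBYY L=GYOY
After move 3 (U): U=OWGW F=WBGR R=OOWR B=GYBB L=GROY
After move 4 (U): U=GOWW F=OOGR R=GYWR B=GRBB L=WBOY
After move 5 (R): R=WGRY U=GOWR F=OBGY D=RBYG B=WROB
After move 6 (F'): F=BYOG U=GOWR R=BGRY D=BYYG L=WROW
Query: D face = BYYG

Answer: B Y Y G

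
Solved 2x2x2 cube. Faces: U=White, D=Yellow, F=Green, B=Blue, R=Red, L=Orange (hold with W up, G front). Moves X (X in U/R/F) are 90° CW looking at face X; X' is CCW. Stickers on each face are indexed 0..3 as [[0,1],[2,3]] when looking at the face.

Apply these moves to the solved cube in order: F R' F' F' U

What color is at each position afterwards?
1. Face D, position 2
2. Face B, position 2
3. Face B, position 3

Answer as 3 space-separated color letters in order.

Answer: Y R B

Derivation:
After move 1 (F): F=GGGG U=WWOO R=WRWR D=RRYY L=OYOY
After move 2 (R'): R=RRWW U=WBOB F=GWGO D=RGYG B=YBRB
After move 3 (F'): F=WOGG U=WBRW R=GRRW D=YYYG L=OBOO
After move 4 (F'): F=OGWG U=WBGR R=YRYW D=BOYG L=OWOR
After move 5 (U): U=GWRB F=YRWG R=YBYW B=OWRB L=OGOR
Query 1: D[2] = Y
Query 2: B[2] = R
Query 3: B[3] = B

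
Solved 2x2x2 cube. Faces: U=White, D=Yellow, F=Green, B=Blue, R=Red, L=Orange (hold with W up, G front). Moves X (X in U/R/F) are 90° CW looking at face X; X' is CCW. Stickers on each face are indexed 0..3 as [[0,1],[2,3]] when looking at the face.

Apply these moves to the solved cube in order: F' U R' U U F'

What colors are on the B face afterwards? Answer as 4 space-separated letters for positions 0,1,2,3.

After move 1 (F'): F=GGGG U=WWRR R=YRYR D=OOYY L=OWOW
After move 2 (U): U=RWRW F=YRGG R=BBYR B=OWBB L=GGOW
After move 3 (R'): R=BRBY U=RBRO F=YWGW D=ORYG B=YWOB
After move 4 (U): U=RROB F=BRGW R=YWBY B=GGOB L=YWOW
After move 5 (U): U=ORBR F=YWGW R=GGBY B=YWOB L=BROW
After move 6 (F'): F=WWYG U=ORGB R=RGOY D=RWYG L=BROB
Query: B face = YWOB

Answer: Y W O B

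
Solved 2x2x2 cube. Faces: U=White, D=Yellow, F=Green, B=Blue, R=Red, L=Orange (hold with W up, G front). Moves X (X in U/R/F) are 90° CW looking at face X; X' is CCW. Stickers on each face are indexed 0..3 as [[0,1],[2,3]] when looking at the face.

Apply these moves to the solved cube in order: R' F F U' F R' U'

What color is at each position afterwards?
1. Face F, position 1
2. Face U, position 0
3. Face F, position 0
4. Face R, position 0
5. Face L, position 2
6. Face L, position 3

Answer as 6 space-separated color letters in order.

Answer: B Y Y W O W

Derivation:
After move 1 (R'): R=RRRR U=WBWB F=GWGW D=YGYG B=YBYB
After move 2 (F): F=GGWW U=WBOO R=WRBR D=RRYG L=OYOG
After move 3 (F): F=WGWG U=WBGY R=OROR D=BWYG L=OROR
After move 4 (U'): U=BYWG F=ORWG R=WGOR B=ORYB L=YBOR
After move 5 (F): F=WOGR U=BYRB R=WGGR D=OWYG L=YBOW
After move 6 (R'): R=GRWG U=BYRO F=WYGB D=OOYR B=GRWB
After move 7 (U'): U=YOBR F=YBGB R=WYWG B=GRWB L=GROW
Query 1: F[1] = B
Query 2: U[0] = Y
Query 3: F[0] = Y
Query 4: R[0] = W
Query 5: L[2] = O
Query 6: L[3] = W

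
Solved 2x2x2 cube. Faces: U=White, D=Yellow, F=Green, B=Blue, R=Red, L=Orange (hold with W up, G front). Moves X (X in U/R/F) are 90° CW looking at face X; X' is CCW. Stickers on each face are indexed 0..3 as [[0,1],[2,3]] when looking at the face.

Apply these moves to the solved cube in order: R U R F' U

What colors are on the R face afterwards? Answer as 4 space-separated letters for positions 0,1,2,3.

After move 1 (R): R=RRRR U=WGWG F=GYGY D=YBYB B=WBWB
After move 2 (U): U=WWGG F=RRGY R=WBRR B=OOWB L=GYOO
After move 3 (R): R=RWRB U=WRGY F=RBGB D=YWYO B=GOWB
After move 4 (F'): F=BBRG U=WRRR R=WWYB D=YOYO L=GYOG
After move 5 (U): U=RWRR F=WWRG R=GOYB B=GYWB L=BBOG
Query: R face = GOYB

Answer: G O Y B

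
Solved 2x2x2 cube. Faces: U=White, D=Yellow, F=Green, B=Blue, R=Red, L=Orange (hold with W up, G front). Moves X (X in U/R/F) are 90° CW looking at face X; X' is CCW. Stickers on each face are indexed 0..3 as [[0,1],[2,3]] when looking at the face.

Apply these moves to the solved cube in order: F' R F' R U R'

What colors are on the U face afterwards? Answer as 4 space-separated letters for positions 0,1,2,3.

Answer: Y G G O

Derivation:
After move 1 (F'): F=GGGG U=WWRR R=YRYR D=OOYY L=OWOW
After move 2 (R): R=YYRR U=WGRG F=GOGY D=OBYB B=RBWB
After move 3 (F'): F=OYGG U=WGYR R=BYOR D=WWYB L=OGOR
After move 4 (R): R=OBRY U=WYYG F=OWGB D=WWYR B=RBGB
After move 5 (U): U=YWGY F=OBGB R=RBRY B=OGGB L=OWOR
After move 6 (R'): R=BYRR U=YGGO F=OWGY D=WBYB B=RGWB
Query: U face = YGGO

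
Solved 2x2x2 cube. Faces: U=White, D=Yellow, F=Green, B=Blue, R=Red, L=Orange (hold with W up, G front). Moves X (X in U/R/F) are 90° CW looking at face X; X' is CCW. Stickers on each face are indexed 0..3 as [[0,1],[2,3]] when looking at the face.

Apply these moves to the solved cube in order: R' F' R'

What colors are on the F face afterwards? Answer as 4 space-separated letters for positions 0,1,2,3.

After move 1 (R'): R=RRRR U=WBWB F=GWGW D=YGYG B=YBYB
After move 2 (F'): F=WWGG U=WBRR R=GRYR D=OOYG L=OBOW
After move 3 (R'): R=RRGY U=WYRY F=WBGR D=OWYG B=GBOB
Query: F face = WBGR

Answer: W B G R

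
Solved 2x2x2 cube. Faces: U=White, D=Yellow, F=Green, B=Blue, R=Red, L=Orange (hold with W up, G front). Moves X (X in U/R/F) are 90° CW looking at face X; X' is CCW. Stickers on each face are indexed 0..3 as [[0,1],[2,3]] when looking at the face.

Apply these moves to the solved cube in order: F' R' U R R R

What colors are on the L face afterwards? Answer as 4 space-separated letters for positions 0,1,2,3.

Answer: G W O W

Derivation:
After move 1 (F'): F=GGGG U=WWRR R=YRYR D=OOYY L=OWOW
After move 2 (R'): R=RRYY U=WBRB F=GWGR D=OGYG B=YBOB
After move 3 (U): U=RWBB F=RRGR R=YBYY B=OWOB L=GWOW
After move 4 (R): R=YYYB U=RRBR F=RGGG D=OOYO B=BWWB
After move 5 (R): R=YYBY U=RGBG F=ROGO D=OWYB B=RWRB
After move 6 (R): R=BYYY U=ROBO F=RWGB D=ORYR B=GWGB
Query: L face = GWOW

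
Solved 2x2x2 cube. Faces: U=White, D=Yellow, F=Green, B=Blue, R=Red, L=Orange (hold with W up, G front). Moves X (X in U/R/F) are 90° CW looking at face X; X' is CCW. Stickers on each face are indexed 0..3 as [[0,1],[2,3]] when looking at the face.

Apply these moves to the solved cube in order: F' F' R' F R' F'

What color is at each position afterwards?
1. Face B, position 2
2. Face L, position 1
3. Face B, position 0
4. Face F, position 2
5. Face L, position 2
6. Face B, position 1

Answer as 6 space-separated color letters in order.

After move 1 (F'): F=GGGG U=WWRR R=YRYR D=OOYY L=OWOW
After move 2 (F'): F=GGGG U=WWYY R=OROR D=WWYY L=OROR
After move 3 (R'): R=RROO U=WBYB F=GWGY D=WGYG B=YBWB
After move 4 (F): F=GGYW U=WBRR R=YRBO D=ORYG L=OWOG
After move 5 (R'): R=ROYB U=WWRY F=GBYR D=OGYW B=GBRB
After move 6 (F'): F=BRGY U=WWRY R=GOOB D=WGYW L=OYOR
Query 1: B[2] = R
Query 2: L[1] = Y
Query 3: B[0] = G
Query 4: F[2] = G
Query 5: L[2] = O
Query 6: B[1] = B

Answer: R Y G G O B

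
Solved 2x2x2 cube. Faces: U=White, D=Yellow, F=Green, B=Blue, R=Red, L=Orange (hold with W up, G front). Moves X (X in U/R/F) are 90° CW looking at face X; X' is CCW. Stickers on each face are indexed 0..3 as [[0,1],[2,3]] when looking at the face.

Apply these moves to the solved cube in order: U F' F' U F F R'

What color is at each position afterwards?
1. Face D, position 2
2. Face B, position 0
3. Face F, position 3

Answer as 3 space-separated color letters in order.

Answer: Y Y W

Derivation:
After move 1 (U): U=WWWW F=RRGG R=BBRR B=OOBB L=GGOO
After move 2 (F'): F=RGRG U=WWBR R=YBYR D=GOYY L=GWOW
After move 3 (F'): F=GGRR U=WWYY R=OBGR D=WWYY L=GROB
After move 4 (U): U=YWYW F=OBRR R=OOGR B=GRBB L=GGOB
After move 5 (F): F=RORB U=YWBG R=YOWR D=GOYY L=GWOW
After move 6 (F): F=RRBO U=YWWW R=BOGR D=WYYY L=GGOO
After move 7 (R'): R=ORBG U=YBWG F=RWBW D=WRYO B=YRYB
Query 1: D[2] = Y
Query 2: B[0] = Y
Query 3: F[3] = W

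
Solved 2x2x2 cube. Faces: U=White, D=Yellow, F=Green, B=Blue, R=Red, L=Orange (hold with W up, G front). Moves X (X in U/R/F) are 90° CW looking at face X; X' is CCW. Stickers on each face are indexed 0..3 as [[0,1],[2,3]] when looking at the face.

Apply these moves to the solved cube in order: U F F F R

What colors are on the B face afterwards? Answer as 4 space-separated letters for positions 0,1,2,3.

After move 1 (U): U=WWWW F=RRGG R=BBRR B=OOBB L=GGOO
After move 2 (F): F=GRGR U=WWOG R=WBWR D=RBYY L=GYOY
After move 3 (F): F=GGRR U=WWYY R=OBGR D=WWYY L=GROB
After move 4 (F): F=RGRG U=WWBR R=YBYR D=GOYY L=GWOW
After move 5 (R): R=YYRB U=WGBG F=RORY D=GBYO B=ROWB
Query: B face = ROWB

Answer: R O W B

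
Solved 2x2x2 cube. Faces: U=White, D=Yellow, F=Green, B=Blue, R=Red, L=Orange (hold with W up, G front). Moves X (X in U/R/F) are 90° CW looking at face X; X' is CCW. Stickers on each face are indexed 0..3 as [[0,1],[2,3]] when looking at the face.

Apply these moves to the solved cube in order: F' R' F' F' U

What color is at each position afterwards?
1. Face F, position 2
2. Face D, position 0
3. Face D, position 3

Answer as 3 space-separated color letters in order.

Answer: W B G

Derivation:
After move 1 (F'): F=GGGG U=WWRR R=YRYR D=OOYY L=OWOW
After move 2 (R'): R=RRYY U=WBRB F=GWGR D=OGYG B=YBOB
After move 3 (F'): F=WRGG U=WBRY R=GROY D=WWYG L=OBOR
After move 4 (F'): F=RGWG U=WBGO R=WRWY D=BRYG L=OYOR
After move 5 (U): U=GWOB F=WRWG R=YBWY B=OYOB L=RGOR
Query 1: F[2] = W
Query 2: D[0] = B
Query 3: D[3] = G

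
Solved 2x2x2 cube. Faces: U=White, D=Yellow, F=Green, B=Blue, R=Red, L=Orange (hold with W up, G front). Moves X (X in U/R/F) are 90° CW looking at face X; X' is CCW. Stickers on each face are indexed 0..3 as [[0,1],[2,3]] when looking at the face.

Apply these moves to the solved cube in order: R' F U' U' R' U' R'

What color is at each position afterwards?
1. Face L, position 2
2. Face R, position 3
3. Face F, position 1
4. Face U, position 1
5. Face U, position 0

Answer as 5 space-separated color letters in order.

Answer: O O G R Y

Derivation:
After move 1 (R'): R=RRRR U=WBWB F=GWGW D=YGYG B=YBYB
After move 2 (F): F=GGWW U=WBOO R=WRBR D=RRYG L=OYOG
After move 3 (U'): U=BOWO F=OYWW R=GGBR B=WRYB L=YBOG
After move 4 (U'): U=OOBW F=YBWW R=OYBR B=GGYB L=WROG
After move 5 (R'): R=YROB U=OYBG F=YOWW D=RBYW B=GGRB
After move 6 (U'): U=YGOB F=WRWW R=YOOB B=YRRB L=GGOG
After move 7 (R'): R=OBYO U=YROY F=WGWB D=RRYW B=WRBB
Query 1: L[2] = O
Query 2: R[3] = O
Query 3: F[1] = G
Query 4: U[1] = R
Query 5: U[0] = Y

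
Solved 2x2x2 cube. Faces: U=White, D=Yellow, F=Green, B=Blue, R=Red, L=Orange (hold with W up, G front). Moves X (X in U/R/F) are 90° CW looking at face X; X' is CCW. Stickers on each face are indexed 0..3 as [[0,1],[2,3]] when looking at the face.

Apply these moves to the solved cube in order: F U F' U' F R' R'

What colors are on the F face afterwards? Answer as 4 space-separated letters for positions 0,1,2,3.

After move 1 (F): F=GGGG U=WWOO R=WRWR D=RRYY L=OYOY
After move 2 (U): U=OWOW F=WRGG R=BBWR B=OYBB L=GGOY
After move 3 (F'): F=RGWG U=OWBW R=RBRR D=GYYY L=GWOO
After move 4 (U'): U=WWOB F=GWWG R=RGRR B=RBBB L=OYOO
After move 5 (F): F=WGGW U=WWOY R=OGBR D=RRYY L=OGOY
After move 6 (R'): R=GROB U=WBOR F=WWGY D=RGYW B=YBRB
After move 7 (R'): R=RBGO U=WROY F=WBGR D=RWYY B=WBGB
Query: F face = WBGR

Answer: W B G R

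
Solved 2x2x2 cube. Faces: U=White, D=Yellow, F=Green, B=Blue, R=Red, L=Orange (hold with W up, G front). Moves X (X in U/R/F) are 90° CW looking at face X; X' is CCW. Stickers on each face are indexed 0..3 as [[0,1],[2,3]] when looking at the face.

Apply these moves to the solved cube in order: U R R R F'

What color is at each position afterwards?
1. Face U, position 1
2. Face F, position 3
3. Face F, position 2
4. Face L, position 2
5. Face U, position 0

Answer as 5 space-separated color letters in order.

Answer: B G R O W

Derivation:
After move 1 (U): U=WWWW F=RRGG R=BBRR B=OOBB L=GGOO
After move 2 (R): R=RBRB U=WRWG F=RYGY D=YBYO B=WOWB
After move 3 (R): R=RRBB U=WYWY F=RBGO D=YWYW B=GORB
After move 4 (R): R=BRBR U=WBWO F=RWGW D=YRYG B=YOYB
After move 5 (F'): F=WWRG U=WBBB R=RRYR D=GOYG L=GOOW
Query 1: U[1] = B
Query 2: F[3] = G
Query 3: F[2] = R
Query 4: L[2] = O
Query 5: U[0] = W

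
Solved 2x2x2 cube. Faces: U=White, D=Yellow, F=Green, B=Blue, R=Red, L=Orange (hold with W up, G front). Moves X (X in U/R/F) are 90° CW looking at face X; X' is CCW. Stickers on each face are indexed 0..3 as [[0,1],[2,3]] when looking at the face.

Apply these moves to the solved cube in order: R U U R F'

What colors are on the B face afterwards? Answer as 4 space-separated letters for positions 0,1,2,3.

Answer: W Y W B

Derivation:
After move 1 (R): R=RRRR U=WGWG F=GYGY D=YBYB B=WBWB
After move 2 (U): U=WWGG F=RRGY R=WBRR B=OOWB L=GYOO
After move 3 (U): U=GWGW F=WBGY R=OORR B=GYWB L=RROO
After move 4 (R): R=RORO U=GBGY F=WBGB D=YWYG B=WYWB
After move 5 (F'): F=BBWG U=GBRR R=WOYO D=ROYG L=RYOG
Query: B face = WYWB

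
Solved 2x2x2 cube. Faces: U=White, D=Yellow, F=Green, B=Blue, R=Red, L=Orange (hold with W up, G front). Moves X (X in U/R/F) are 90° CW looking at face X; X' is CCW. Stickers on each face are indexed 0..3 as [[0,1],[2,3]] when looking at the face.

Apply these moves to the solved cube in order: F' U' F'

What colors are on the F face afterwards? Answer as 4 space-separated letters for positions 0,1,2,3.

Answer: W G O G

Derivation:
After move 1 (F'): F=GGGG U=WWRR R=YRYR D=OOYY L=OWOW
After move 2 (U'): U=WRWR F=OWGG R=GGYR B=YRBB L=BBOW
After move 3 (F'): F=WGOG U=WRGY R=OGOR D=BWYY L=BROW
Query: F face = WGOG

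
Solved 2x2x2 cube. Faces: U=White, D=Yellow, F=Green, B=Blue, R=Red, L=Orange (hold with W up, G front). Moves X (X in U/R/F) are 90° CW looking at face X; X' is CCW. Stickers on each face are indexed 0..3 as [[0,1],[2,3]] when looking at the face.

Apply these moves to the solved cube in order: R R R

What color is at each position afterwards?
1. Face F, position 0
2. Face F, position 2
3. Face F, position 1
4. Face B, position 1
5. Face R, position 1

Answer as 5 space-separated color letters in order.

Answer: G G W B R

Derivation:
After move 1 (R): R=RRRR U=WGWG F=GYGY D=YBYB B=WBWB
After move 2 (R): R=RRRR U=WYWY F=GBGB D=YWYW B=GBGB
After move 3 (R): R=RRRR U=WBWB F=GWGW D=YGYG B=YBYB
Query 1: F[0] = G
Query 2: F[2] = G
Query 3: F[1] = W
Query 4: B[1] = B
Query 5: R[1] = R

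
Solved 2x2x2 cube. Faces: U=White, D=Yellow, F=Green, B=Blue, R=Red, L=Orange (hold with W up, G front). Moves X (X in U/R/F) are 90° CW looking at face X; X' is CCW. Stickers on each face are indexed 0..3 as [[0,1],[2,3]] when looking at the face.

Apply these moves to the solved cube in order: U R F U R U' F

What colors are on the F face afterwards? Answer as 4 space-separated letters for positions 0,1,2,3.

Answer: Y G O R

Derivation:
After move 1 (U): U=WWWW F=RRGG R=BBRR B=OOBB L=GGOO
After move 2 (R): R=RBRB U=WRWG F=RYGY D=YBYO B=WOWB
After move 3 (F): F=GRYY U=WROG R=WBGB D=RRYO L=GYOB
After move 4 (U): U=OWGR F=WBYY R=WOGB B=GYWB L=GROB
After move 5 (R): R=GWBO U=OBGY F=WRYO D=RWYG B=RYWB
After move 6 (U'): U=BYOG F=GRYO R=WRBO B=GWWB L=RYOB
After move 7 (F): F=YGOR U=BYBY R=ORGO D=BWYG L=RROW
Query: F face = YGOR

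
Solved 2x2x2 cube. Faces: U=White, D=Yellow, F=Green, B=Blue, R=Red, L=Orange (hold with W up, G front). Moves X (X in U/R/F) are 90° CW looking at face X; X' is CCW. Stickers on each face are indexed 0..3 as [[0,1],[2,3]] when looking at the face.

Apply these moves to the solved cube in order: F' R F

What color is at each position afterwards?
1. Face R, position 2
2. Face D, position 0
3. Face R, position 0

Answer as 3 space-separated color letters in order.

Answer: G R R

Derivation:
After move 1 (F'): F=GGGG U=WWRR R=YRYR D=OOYY L=OWOW
After move 2 (R): R=YYRR U=WGRG F=GOGY D=OBYB B=RBWB
After move 3 (F): F=GGYO U=WGWW R=RYGR D=RYYB L=OOOB
Query 1: R[2] = G
Query 2: D[0] = R
Query 3: R[0] = R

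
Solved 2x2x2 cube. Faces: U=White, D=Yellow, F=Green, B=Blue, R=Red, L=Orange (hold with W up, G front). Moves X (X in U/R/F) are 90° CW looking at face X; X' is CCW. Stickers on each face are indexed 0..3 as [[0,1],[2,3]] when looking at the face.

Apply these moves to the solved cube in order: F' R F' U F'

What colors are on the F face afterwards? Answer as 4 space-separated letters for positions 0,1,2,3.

After move 1 (F'): F=GGGG U=WWRR R=YRYR D=OOYY L=OWOW
After move 2 (R): R=YYRR U=WGRG F=GOGY D=OBYB B=RBWB
After move 3 (F'): F=OYGG U=WGYR R=BYOR D=WWYB L=OGOR
After move 4 (U): U=YWRG F=BYGG R=RBOR B=OGWB L=OYOR
After move 5 (F'): F=YGBG U=YWRO R=WBWR D=YRYB L=OGOR
Query: F face = YGBG

Answer: Y G B G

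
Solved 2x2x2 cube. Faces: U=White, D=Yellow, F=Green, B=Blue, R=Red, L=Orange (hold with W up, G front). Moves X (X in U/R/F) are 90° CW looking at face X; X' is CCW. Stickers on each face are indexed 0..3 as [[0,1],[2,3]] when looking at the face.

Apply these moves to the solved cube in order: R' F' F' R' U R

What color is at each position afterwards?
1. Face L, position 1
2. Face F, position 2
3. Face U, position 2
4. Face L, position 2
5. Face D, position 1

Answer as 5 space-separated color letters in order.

Answer: B W Y O W

Derivation:
After move 1 (R'): R=RRRR U=WBWB F=GWGW D=YGYG B=YBYB
After move 2 (F'): F=WWGG U=WBRR R=GRYR D=OOYG L=OBOW
After move 3 (F'): F=WGWG U=WBGY R=OROR D=BWYG L=OROR
After move 4 (R'): R=RROO U=WYGY F=WBWY D=BGYG B=GBWB
After move 5 (U): U=GWYY F=RRWY R=GBOO B=ORWB L=WBOR
After move 6 (R): R=OGOB U=GRYY F=RGWG D=BWYO B=YRWB
Query 1: L[1] = B
Query 2: F[2] = W
Query 3: U[2] = Y
Query 4: L[2] = O
Query 5: D[1] = W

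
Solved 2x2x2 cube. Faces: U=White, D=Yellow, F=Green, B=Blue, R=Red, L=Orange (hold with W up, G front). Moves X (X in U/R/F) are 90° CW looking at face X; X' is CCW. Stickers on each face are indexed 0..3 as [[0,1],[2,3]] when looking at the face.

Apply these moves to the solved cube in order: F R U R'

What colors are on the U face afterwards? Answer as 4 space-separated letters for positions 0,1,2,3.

After move 1 (F): F=GGGG U=WWOO R=WRWR D=RRYY L=OYOY
After move 2 (R): R=WWRR U=WGOG F=GRGY D=RBYB B=OBWB
After move 3 (U): U=OWGG F=WWGY R=OBRR B=OYWB L=GROY
After move 4 (R'): R=BROR U=OWGO F=WWGG D=RWYY B=BYBB
Query: U face = OWGO

Answer: O W G O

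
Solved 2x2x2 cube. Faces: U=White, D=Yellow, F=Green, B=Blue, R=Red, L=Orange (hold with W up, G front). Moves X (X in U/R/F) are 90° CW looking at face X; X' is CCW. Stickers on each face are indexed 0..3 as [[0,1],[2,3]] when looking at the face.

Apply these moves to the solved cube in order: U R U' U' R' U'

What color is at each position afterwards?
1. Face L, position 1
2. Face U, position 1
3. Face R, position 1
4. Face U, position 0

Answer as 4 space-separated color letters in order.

After move 1 (U): U=WWWW F=RRGG R=BBRR B=OOBB L=GGOO
After move 2 (R): R=RBRB U=WRWG F=RYGY D=YBYO B=WOWB
After move 3 (U'): U=RGWW F=GGGY R=RYRB B=RBWB L=WOOO
After move 4 (U'): U=GWRW F=WOGY R=GGRB B=RYWB L=RBOO
After move 5 (R'): R=GBGR U=GWRR F=WWGW D=YOYY B=OYBB
After move 6 (U'): U=WRGR F=RBGW R=WWGR B=GBBB L=OYOO
Query 1: L[1] = Y
Query 2: U[1] = R
Query 3: R[1] = W
Query 4: U[0] = W

Answer: Y R W W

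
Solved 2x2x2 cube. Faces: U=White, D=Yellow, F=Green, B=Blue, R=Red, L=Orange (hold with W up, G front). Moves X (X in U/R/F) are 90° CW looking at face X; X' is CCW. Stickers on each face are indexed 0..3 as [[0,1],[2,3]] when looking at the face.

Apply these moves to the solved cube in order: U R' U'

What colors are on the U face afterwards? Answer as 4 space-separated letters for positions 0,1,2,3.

Answer: B O W W

Derivation:
After move 1 (U): U=WWWW F=RRGG R=BBRR B=OOBB L=GGOO
After move 2 (R'): R=BRBR U=WBWO F=RWGW D=YRYG B=YOYB
After move 3 (U'): U=BOWW F=GGGW R=RWBR B=BRYB L=YOOO
Query: U face = BOWW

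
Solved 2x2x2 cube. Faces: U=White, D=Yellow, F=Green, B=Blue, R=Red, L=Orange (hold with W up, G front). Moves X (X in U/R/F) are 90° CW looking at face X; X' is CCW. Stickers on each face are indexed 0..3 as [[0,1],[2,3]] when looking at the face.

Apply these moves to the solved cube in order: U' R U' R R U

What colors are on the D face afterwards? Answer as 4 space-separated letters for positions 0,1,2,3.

After move 1 (U'): U=WWWW F=OOGG R=GGRR B=RRBB L=BBOO
After move 2 (R): R=RGRG U=WOWG F=OYGY D=YBYR B=WRWB
After move 3 (U'): U=OGWW F=BBGY R=OYRG B=RGWB L=WROO
After move 4 (R): R=ROGY U=OBWY F=BBGR D=YWYR B=WGGB
After move 5 (R): R=GRYO U=OBWR F=BWGR D=YGYW B=YGBB
After move 6 (U): U=WORB F=GRGR R=YGYO B=WRBB L=BWOO
Query: D face = YGYW

Answer: Y G Y W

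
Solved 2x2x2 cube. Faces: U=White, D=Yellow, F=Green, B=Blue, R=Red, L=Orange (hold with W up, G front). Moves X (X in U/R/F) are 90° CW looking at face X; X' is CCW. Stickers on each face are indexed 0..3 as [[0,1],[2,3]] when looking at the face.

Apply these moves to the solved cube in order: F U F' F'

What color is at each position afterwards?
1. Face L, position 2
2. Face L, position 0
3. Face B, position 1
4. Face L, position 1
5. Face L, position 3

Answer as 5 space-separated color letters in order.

Answer: O G Y W B

Derivation:
After move 1 (F): F=GGGG U=WWOO R=WRWR D=RRYY L=OYOY
After move 2 (U): U=OWOW F=WRGG R=BBWR B=OYBB L=GGOY
After move 3 (F'): F=RGWG U=OWBW R=RBRR D=GYYY L=GWOO
After move 4 (F'): F=GGRW U=OWRR R=YBGR D=WOYY L=GWOB
Query 1: L[2] = O
Query 2: L[0] = G
Query 3: B[1] = Y
Query 4: L[1] = W
Query 5: L[3] = B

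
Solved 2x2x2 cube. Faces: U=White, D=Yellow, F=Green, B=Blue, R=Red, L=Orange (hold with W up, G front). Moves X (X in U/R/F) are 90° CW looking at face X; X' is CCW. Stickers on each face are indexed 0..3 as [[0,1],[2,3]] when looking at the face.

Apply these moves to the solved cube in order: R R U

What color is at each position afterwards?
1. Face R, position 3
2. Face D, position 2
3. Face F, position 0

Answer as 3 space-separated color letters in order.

Answer: R Y R

Derivation:
After move 1 (R): R=RRRR U=WGWG F=GYGY D=YBYB B=WBWB
After move 2 (R): R=RRRR U=WYWY F=GBGB D=YWYW B=GBGB
After move 3 (U): U=WWYY F=RRGB R=GBRR B=OOGB L=GBOO
Query 1: R[3] = R
Query 2: D[2] = Y
Query 3: F[0] = R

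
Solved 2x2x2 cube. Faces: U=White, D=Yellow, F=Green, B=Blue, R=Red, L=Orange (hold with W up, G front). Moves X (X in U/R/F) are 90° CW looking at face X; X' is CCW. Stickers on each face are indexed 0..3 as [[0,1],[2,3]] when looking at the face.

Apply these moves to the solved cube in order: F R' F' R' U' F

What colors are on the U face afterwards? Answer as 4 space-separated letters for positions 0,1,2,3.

After move 1 (F): F=GGGG U=WWOO R=WRWR D=RRYY L=OYOY
After move 2 (R'): R=RRWW U=WBOB F=GWGO D=RGYG B=YBRB
After move 3 (F'): F=WOGG U=WBRW R=GRRW D=YYYG L=OBOO
After move 4 (R'): R=RWGR U=WRRY F=WBGW D=YOYG B=GBYB
After move 5 (U'): U=RYWR F=OBGW R=WBGR B=RWYB L=GBOO
After move 6 (F): F=GOWB U=RYOB R=WBRR D=GWYG L=GYOO
Query: U face = RYOB

Answer: R Y O B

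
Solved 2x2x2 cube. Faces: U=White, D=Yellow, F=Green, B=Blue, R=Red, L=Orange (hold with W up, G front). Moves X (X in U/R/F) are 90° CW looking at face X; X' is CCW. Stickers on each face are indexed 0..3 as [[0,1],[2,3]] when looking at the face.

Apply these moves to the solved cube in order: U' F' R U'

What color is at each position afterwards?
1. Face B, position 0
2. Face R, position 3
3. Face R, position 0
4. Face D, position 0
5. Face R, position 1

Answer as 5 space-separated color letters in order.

After move 1 (U'): U=WWWW F=OOGG R=GGRR B=RRBB L=BBOO
After move 2 (F'): F=OGOG U=WWGR R=YGYR D=BOYY L=BWOW
After move 3 (R): R=YYRG U=WGGG F=OOOY D=BBYR B=RRWB
After move 4 (U'): U=GGWG F=BWOY R=OORG B=YYWB L=RROW
Query 1: B[0] = Y
Query 2: R[3] = G
Query 3: R[0] = O
Query 4: D[0] = B
Query 5: R[1] = O

Answer: Y G O B O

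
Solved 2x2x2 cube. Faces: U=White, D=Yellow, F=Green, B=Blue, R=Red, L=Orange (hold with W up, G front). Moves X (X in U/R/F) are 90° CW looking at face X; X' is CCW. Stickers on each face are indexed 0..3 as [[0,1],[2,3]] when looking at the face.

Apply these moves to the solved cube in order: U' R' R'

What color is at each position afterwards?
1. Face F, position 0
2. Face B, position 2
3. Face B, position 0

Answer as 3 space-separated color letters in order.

After move 1 (U'): U=WWWW F=OOGG R=GGRR B=RRBB L=BBOO
After move 2 (R'): R=GRGR U=WBWR F=OWGW D=YOYG B=YRYB
After move 3 (R'): R=RRGG U=WYWY F=OBGR D=YWYW B=GROB
Query 1: F[0] = O
Query 2: B[2] = O
Query 3: B[0] = G

Answer: O O G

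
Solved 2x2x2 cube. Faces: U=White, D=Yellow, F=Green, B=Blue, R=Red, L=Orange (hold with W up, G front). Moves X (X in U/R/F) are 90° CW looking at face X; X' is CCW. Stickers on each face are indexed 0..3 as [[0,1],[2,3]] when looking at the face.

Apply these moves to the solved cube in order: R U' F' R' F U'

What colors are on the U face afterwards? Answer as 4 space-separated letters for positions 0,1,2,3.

After move 1 (R): R=RRRR U=WGWG F=GYGY D=YBYB B=WBWB
After move 2 (U'): U=GGWW F=OOGY R=GYRR B=RRWB L=WBOO
After move 3 (F'): F=OYOG U=GGGR R=BYYR D=BOYB L=WWOW
After move 4 (R'): R=YRBY U=GWGR F=OGOR D=BYYG B=BROB
After move 5 (F): F=OORG U=GWWW R=GRRY D=BYYG L=WBOY
After move 6 (U'): U=WWGW F=WBRG R=OORY B=GROB L=BROY
Query: U face = WWGW

Answer: W W G W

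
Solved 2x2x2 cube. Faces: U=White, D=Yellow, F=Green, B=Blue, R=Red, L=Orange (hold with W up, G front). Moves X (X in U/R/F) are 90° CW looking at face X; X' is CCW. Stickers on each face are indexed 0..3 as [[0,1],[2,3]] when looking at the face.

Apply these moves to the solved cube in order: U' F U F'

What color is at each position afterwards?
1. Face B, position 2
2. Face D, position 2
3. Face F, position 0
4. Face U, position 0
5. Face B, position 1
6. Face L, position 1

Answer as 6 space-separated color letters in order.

Answer: B Y G O Y W

Derivation:
After move 1 (U'): U=WWWW F=OOGG R=GGRR B=RRBB L=BBOO
After move 2 (F): F=GOGO U=WWOB R=WGWR D=RGYY L=BYOY
After move 3 (U): U=OWBW F=WGGO R=RRWR B=BYBB L=GOOY
After move 4 (F'): F=GOWG U=OWRW R=GRRR D=OYYY L=GWOB
Query 1: B[2] = B
Query 2: D[2] = Y
Query 3: F[0] = G
Query 4: U[0] = O
Query 5: B[1] = Y
Query 6: L[1] = W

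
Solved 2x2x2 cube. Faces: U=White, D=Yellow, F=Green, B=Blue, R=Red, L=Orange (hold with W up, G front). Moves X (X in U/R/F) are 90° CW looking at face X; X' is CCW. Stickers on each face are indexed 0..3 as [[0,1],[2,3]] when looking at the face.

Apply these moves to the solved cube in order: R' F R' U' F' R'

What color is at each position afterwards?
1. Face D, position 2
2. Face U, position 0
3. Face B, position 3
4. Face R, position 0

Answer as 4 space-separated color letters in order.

Answer: Y Y B B

Derivation:
After move 1 (R'): R=RRRR U=WBWB F=GWGW D=YGYG B=YBYB
After move 2 (F): F=GGWW U=WBOO R=WRBR D=RRYG L=OYOG
After move 3 (R'): R=RRWB U=WYOY F=GBWO D=RGYW B=GBRB
After move 4 (U'): U=YYWO F=OYWO R=GBWB B=RRRB L=GBOG
After move 5 (F'): F=YOOW U=YYGW R=GBRB D=BGYW L=GOOW
After move 6 (R'): R=BBGR U=YRGR F=YYOW D=BOYW B=WRGB
Query 1: D[2] = Y
Query 2: U[0] = Y
Query 3: B[3] = B
Query 4: R[0] = B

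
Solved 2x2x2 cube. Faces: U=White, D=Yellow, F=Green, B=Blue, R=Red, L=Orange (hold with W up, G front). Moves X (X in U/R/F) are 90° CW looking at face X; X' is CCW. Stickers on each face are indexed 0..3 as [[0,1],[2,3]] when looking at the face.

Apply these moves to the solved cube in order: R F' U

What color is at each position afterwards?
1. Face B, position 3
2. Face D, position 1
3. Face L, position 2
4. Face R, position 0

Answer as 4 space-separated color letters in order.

After move 1 (R): R=RRRR U=WGWG F=GYGY D=YBYB B=WBWB
After move 2 (F'): F=YYGG U=WGRR R=BRYR D=OOYB L=OGOW
After move 3 (U): U=RWRG F=BRGG R=WBYR B=OGWB L=YYOW
Query 1: B[3] = B
Query 2: D[1] = O
Query 3: L[2] = O
Query 4: R[0] = W

Answer: B O O W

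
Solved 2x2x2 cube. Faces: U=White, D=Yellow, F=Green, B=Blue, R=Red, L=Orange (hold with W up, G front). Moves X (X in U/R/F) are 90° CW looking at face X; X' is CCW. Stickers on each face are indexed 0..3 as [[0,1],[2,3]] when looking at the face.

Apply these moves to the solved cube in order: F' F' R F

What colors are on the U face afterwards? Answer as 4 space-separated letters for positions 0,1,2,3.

Answer: W G R R

Derivation:
After move 1 (F'): F=GGGG U=WWRR R=YRYR D=OOYY L=OWOW
After move 2 (F'): F=GGGG U=WWYY R=OROR D=WWYY L=OROR
After move 3 (R): R=OORR U=WGYG F=GWGY D=WBYB B=YBWB
After move 4 (F): F=GGYW U=WGRR R=YOGR D=ROYB L=OWOB
Query: U face = WGRR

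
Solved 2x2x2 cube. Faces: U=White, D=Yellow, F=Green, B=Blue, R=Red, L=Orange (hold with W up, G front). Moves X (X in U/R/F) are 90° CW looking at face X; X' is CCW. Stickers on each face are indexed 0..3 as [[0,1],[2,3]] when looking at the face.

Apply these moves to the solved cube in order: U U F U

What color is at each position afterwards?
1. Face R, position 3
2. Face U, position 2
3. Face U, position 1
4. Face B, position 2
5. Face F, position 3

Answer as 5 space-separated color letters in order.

Answer: R R W B B

Derivation:
After move 1 (U): U=WWWW F=RRGG R=BBRR B=OOBB L=GGOO
After move 2 (U): U=WWWW F=BBGG R=OORR B=GGBB L=RROO
After move 3 (F): F=GBGB U=WWOR R=WOWR D=ROYY L=RYOY
After move 4 (U): U=OWRW F=WOGB R=GGWR B=RYBB L=GBOY
Query 1: R[3] = R
Query 2: U[2] = R
Query 3: U[1] = W
Query 4: B[2] = B
Query 5: F[3] = B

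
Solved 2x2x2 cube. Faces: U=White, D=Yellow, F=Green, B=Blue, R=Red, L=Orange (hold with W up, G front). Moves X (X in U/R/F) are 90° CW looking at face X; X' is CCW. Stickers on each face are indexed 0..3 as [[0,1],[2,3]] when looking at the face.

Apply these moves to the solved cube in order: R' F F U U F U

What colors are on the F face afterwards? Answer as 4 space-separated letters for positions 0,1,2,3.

Answer: B R G B

Derivation:
After move 1 (R'): R=RRRR U=WBWB F=GWGW D=YGYG B=YBYB
After move 2 (F): F=GGWW U=WBOO R=WRBR D=RRYG L=OYOG
After move 3 (F): F=WGWG U=WBGY R=OROR D=BWYG L=OROR
After move 4 (U): U=GWYB F=ORWG R=YBOR B=ORYB L=WGOR
After move 5 (U): U=YGBW F=YBWG R=OROR B=WGYB L=OROR
After move 6 (F): F=WYGB U=YGRR R=BRWR D=OOYG L=OBOW
After move 7 (U): U=RYRG F=BRGB R=WGWR B=OBYB L=WYOW
Query: F face = BRGB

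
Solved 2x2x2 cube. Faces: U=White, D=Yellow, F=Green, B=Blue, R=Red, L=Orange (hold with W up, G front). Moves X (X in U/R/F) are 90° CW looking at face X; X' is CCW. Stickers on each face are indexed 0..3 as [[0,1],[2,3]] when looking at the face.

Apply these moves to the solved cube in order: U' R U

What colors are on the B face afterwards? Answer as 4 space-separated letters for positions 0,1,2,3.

Answer: B B W B

Derivation:
After move 1 (U'): U=WWWW F=OOGG R=GGRR B=RRBB L=BBOO
After move 2 (R): R=RGRG U=WOWG F=OYGY D=YBYR B=WRWB
After move 3 (U): U=WWGO F=RGGY R=WRRG B=BBWB L=OYOO
Query: B face = BBWB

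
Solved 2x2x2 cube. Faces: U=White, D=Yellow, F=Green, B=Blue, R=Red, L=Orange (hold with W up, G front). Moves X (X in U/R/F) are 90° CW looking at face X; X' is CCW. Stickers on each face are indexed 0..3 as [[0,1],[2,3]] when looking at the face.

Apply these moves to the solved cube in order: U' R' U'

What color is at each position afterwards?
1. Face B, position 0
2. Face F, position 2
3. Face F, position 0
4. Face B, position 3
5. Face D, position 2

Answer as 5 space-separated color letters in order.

Answer: G G B B Y

Derivation:
After move 1 (U'): U=WWWW F=OOGG R=GGRR B=RRBB L=BBOO
After move 2 (R'): R=GRGR U=WBWR F=OWGW D=YOYG B=YRYB
After move 3 (U'): U=BRWW F=BBGW R=OWGR B=GRYB L=YROO
Query 1: B[0] = G
Query 2: F[2] = G
Query 3: F[0] = B
Query 4: B[3] = B
Query 5: D[2] = Y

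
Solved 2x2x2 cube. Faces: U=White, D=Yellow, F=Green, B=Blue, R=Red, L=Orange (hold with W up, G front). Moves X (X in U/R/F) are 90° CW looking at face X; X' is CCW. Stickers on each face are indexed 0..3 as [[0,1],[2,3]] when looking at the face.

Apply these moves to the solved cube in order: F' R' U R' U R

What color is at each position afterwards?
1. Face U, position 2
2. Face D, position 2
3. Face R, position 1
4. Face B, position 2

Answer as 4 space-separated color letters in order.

Answer: O Y G R

Derivation:
After move 1 (F'): F=GGGG U=WWRR R=YRYR D=OOYY L=OWOW
After move 2 (R'): R=RRYY U=WBRB F=GWGR D=OGYG B=YBOB
After move 3 (U): U=RWBB F=RRGR R=YBYY B=OWOB L=GWOW
After move 4 (R'): R=BYYY U=ROBO F=RWGB D=ORYR B=GWGB
After move 5 (U): U=BROO F=BYGB R=GWYY B=GWGB L=RWOW
After move 6 (R): R=YGYW U=BYOB F=BRGR D=OGYG B=OWRB
Query 1: U[2] = O
Query 2: D[2] = Y
Query 3: R[1] = G
Query 4: B[2] = R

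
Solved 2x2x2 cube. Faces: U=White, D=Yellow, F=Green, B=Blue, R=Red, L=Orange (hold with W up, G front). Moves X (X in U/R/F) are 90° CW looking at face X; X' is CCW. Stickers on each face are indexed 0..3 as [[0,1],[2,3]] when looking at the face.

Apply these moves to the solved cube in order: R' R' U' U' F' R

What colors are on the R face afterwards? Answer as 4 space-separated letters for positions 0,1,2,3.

After move 1 (R'): R=RRRR U=WBWB F=GWGW D=YGYG B=YBYB
After move 2 (R'): R=RRRR U=WYWY F=GBGB D=YWYW B=GBGB
After move 3 (U'): U=YYWW F=OOGB R=GBRR B=RRGB L=GBOO
After move 4 (U'): U=YWYW F=GBGB R=OORR B=GBGB L=RROO
After move 5 (F'): F=BBGG U=YWOR R=WOYR D=ROYW L=RWOY
After move 6 (R): R=YWRO U=YBOG F=BOGW D=RGYG B=RBWB
Query: R face = YWRO

Answer: Y W R O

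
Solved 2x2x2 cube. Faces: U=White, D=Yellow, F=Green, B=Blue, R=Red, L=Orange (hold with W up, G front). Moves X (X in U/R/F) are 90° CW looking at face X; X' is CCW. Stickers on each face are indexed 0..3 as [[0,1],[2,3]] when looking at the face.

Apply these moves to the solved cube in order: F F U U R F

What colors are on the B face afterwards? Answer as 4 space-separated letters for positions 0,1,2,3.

Answer: W G Y B

Derivation:
After move 1 (F): F=GGGG U=WWOO R=WRWR D=RRYY L=OYOY
After move 2 (F): F=GGGG U=WWYY R=OROR D=WWYY L=OROR
After move 3 (U): U=YWYW F=ORGG R=BBOR B=ORBB L=GGOR
After move 4 (U): U=YYWW F=BBGG R=OROR B=GGBB L=OROR
After move 5 (R): R=OORR U=YBWG F=BWGY D=WBYG B=WGYB
After move 6 (F): F=GBYW U=YBRR R=WOGR D=ROYG L=OWOB
Query: B face = WGYB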